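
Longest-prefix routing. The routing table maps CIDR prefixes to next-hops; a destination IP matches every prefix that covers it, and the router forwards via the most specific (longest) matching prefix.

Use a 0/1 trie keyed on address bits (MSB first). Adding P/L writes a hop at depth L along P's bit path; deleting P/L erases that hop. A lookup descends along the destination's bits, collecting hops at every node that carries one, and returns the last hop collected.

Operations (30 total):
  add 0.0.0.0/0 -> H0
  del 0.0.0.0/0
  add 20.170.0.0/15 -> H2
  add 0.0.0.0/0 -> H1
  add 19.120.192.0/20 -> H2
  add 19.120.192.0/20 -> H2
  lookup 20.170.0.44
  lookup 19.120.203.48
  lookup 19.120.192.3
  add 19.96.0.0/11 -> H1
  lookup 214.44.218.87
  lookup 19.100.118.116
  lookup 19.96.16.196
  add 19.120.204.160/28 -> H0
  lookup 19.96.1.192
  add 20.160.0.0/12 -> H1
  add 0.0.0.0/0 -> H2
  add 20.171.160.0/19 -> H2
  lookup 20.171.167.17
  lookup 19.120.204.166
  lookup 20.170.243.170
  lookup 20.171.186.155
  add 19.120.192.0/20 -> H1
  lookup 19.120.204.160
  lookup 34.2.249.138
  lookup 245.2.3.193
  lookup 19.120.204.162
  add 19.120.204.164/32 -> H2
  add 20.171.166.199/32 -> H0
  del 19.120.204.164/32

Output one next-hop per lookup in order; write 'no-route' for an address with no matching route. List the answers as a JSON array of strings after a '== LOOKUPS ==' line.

Apply in order:
  add 0.0.0.0/0 -> H0 at depth 0
  - 0.0.0.0/0 clear@0
  add 20.170.0.0/15 -> H2 at depth 15
  add 0.0.0.0/0 -> H1 at depth 0
  add 19.120.192.0/20 -> H2 at depth 20
  add 19.120.192.0/20 -> H2 at depth 20
  lookup 20.170.0.44: bits 000101001010101 walk d0:H1→d1:-→d2:-→d3:-→d4:-→d5:-→d6:-→d7:-→d8:-→d9:-→d10:-→d11:-→d12:-→d13:-→d14:-→d15:H2 -> H2
  lookup 19.120.203.48: bits 00010011011110001100 walk d0:H1→d1:-→d2:-→d3:-→d4:-→d5:-→d6:-→d7:-→d8:-→d9:-→d10:-→d11:-→d12:-→d13:-→d14:-→d15:-→d16:-→d17:-→d18:-→d19:-→d20:H2 -> H2
  lookup 19.120.192.3: bits 00010011011110001100 walk d0:H1→d1:-→d2:-→d3:-→d4:-→d5:-→d6:-→d7:-→d8:-→d9:-→d10:-→d11:-→d12:-→d13:-→d14:-→d15:-→d16:-→d17:-→d18:-→d19:-→d20:H2 -> H2
  add 19.96.0.0/11 -> H1 at depth 11
  lookup 214.44.218.87: bits ε walk d0:H1 -> H1
  lookup 19.100.118.116: bits 00010011011 walk d0:H1→d1:-→d2:-→d3:-→d4:-→d5:-→d6:-→d7:-→d8:-→d9:-→d10:-→d11:H1 -> H1
  lookup 19.96.16.196: bits 00010011011 walk d0:H1→d1:-→d2:-→d3:-→d4:-→d5:-→d6:-→d7:-→d8:-→d9:-→d10:-→d11:H1 -> H1
  add 19.120.204.160/28 -> H0 at depth 28
  lookup 19.96.1.192: bits 00010011011 walk d0:H1→d1:-→d2:-→d3:-→d4:-→d5:-→d6:-→d7:-→d8:-→d9:-→d10:-→d11:H1 -> H1
  add 20.160.0.0/12 -> H1 at depth 12
  add 0.0.0.0/0 -> H2 at depth 0
  add 20.171.160.0/19 -> H2 at depth 19
  lookup 20.171.167.17: bits 0001010010101011101 walk d0:H2→d1:-→d2:-→d3:-→d4:-→d5:-→d6:-→d7:-→d8:-→d9:-→d10:-→d11:-→d12:H1→d13:-→d14:-→d15:H2→d16:-→d17:-→d18:-→d19:H2 -> H2
  lookup 19.120.204.166: bits 0001001101111000110011001010 walk d0:H2→d1:-→d2:-→d3:-→d4:-→d5:-→d6:-→d7:-→d8:-→d9:-→d10:-→d11:H1→d12:-→d13:-→d14:-→d15:-→d16:-→d17:-→d18:-→d19:-→d20:H2→d21:-→d22:-→d23:-→d24:-→d25:-→d26:-→d27:-→d28:H0 -> H0
  lookup 20.170.243.170: bits 000101001010101 walk d0:H2→d1:-→d2:-→d3:-→d4:-→d5:-→d6:-→d7:-→d8:-→d9:-→d10:-→d11:-→d12:H1→d13:-→d14:-→d15:H2 -> H2
  lookup 20.171.186.155: bits 0001010010101011101 walk d0:H2→d1:-→d2:-→d3:-→d4:-→d5:-→d6:-→d7:-→d8:-→d9:-→d10:-→d11:-→d12:H1→d13:-→d14:-→d15:H2→d16:-→d17:-→d18:-→d19:H2 -> H2
  add 19.120.192.0/20 -> H1 at depth 20
  lookup 19.120.204.160: bits 0001001101111000110011001010 walk d0:H2→d1:-→d2:-→d3:-→d4:-→d5:-→d6:-→d7:-→d8:-→d9:-→d10:-→d11:H1→d12:-→d13:-→d14:-→d15:-→d16:-→d17:-→d18:-→d19:-→d20:H1→d21:-→d22:-→d23:-→d24:-→d25:-→d26:-→d27:-→d28:H0 -> H0
  lookup 34.2.249.138: bits 00 walk d0:H2→d1:-→d2:- -> H2
  lookup 245.2.3.193: bits ε walk d0:H2 -> H2
  lookup 19.120.204.162: bits 0001001101111000110011001010 walk d0:H2→d1:-→d2:-→d3:-→d4:-→d5:-→d6:-→d7:-→d8:-→d9:-→d10:-→d11:H1→d12:-→d13:-→d14:-→d15:-→d16:-→d17:-→d18:-→d19:-→d20:H1→d21:-→d22:-→d23:-→d24:-→d25:-→d26:-→d27:-→d28:H0 -> H0
  add 19.120.204.164/32 -> H2 at depth 32
  add 20.171.166.199/32 -> H0 at depth 32
  - 19.120.204.164/32 clear@32

== LOOKUPS ==
["H2","H2","H2","H1","H1","H1","H1","H2","H0","H2","H2","H0","H2","H2","H0"]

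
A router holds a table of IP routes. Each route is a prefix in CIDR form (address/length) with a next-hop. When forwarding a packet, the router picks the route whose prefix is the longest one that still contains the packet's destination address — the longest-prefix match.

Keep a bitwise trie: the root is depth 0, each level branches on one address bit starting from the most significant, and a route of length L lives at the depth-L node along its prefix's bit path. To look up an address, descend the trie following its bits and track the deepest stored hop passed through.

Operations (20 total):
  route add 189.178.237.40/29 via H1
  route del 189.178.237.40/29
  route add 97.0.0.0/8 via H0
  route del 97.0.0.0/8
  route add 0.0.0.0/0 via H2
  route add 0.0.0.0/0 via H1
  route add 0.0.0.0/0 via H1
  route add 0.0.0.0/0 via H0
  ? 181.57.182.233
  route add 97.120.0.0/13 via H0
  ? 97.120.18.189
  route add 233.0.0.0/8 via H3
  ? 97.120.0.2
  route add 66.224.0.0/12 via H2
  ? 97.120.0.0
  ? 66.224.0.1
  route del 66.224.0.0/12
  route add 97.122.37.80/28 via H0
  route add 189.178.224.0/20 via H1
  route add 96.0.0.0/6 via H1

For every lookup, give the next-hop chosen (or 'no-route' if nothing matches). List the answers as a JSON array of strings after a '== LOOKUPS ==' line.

Process each operation:
  add 189.178.237.40/29 -> H1 at depth 29
  - 189.178.237.40/29 clear@29
  add 97.0.0.0/8 -> H0 at depth 8
  - 97.0.0.0/8 clear@8
  add 0.0.0.0/0 -> H2 at depth 0
  add 0.0.0.0/0 -> H1 at depth 0
  add 0.0.0.0/0 -> H1 at depth 0
  add 0.0.0.0/0 -> H0 at depth 0
  lookup 181.57.182.233: bits 1011 walk d0:H0→d1:-→d2:-→d3:-→d4:- -> H0
  add 97.120.0.0/13 -> H0 at depth 13
  lookup 97.120.18.189: bits 0110000101111 walk d0:H0→d1:-→d2:-→d3:-→d4:-→d5:-→d6:-→d7:-→d8:-→d9:-→d10:-→d11:-→d12:-→d13:H0 -> H0
  add 233.0.0.0/8 -> H3 at depth 8
  lookup 97.120.0.2: bits 0110000101111 walk d0:H0→d1:-→d2:-→d3:-→d4:-→d5:-→d6:-→d7:-→d8:-→d9:-→d10:-→d11:-→d12:-→d13:H0 -> H0
  add 66.224.0.0/12 -> H2 at depth 12
  lookup 97.120.0.0: bits 0110000101111 walk d0:H0→d1:-→d2:-→d3:-→d4:-→d5:-→d6:-→d7:-→d8:-→d9:-→d10:-→d11:-→d12:-→d13:H0 -> H0
  lookup 66.224.0.1: bits 010000101110 walk d0:H0→d1:-→d2:-→d3:-→d4:-→d5:-→d6:-→d7:-→d8:-→d9:-→d10:-→d11:-→d12:H2 -> H2
  - 66.224.0.0/12 clear@12
  add 97.122.37.80/28 -> H0 at depth 28
  add 189.178.224.0/20 -> H1 at depth 20
  add 96.0.0.0/6 -> H1 at depth 6

== LOOKUPS ==
["H0","H0","H0","H0","H2"]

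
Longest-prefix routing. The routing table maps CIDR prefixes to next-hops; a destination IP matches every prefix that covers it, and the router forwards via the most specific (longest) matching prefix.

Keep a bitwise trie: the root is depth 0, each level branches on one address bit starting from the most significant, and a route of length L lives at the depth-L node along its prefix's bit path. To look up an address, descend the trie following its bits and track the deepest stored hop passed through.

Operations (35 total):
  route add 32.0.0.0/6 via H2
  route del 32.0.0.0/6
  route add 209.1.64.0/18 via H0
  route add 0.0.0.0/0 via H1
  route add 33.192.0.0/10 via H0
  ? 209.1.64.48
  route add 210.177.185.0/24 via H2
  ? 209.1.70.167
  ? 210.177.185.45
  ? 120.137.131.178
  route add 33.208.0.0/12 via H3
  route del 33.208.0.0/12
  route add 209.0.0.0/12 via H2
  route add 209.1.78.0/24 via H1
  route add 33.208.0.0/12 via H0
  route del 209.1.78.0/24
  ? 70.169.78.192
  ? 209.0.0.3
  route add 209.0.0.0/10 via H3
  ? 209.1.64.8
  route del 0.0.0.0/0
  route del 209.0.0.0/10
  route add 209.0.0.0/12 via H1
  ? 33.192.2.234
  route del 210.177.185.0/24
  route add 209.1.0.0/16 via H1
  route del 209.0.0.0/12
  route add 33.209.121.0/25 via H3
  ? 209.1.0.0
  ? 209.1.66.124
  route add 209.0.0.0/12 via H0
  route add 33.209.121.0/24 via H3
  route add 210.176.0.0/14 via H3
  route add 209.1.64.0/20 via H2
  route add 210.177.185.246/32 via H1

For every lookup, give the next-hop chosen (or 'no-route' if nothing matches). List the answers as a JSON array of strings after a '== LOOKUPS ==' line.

Process each operation:
  add 32.0.0.0/6 -> H2 at depth 6
  - 32.0.0.0/6 clear@6
  add 209.1.64.0/18 -> H0 at depth 18
  add 0.0.0.0/0 -> H1 at depth 0
  add 33.192.0.0/10 -> H0 at depth 10
  ? 209.1.64.48  path d0:H1→d1:-→d2:-→d3:-→d4:-→d5:-→d6:-→d7:-→d8:-→d9:-→d10:-→d11:-→d12:-→d13:-→d14:-→d15:-→d16:-→d17:-→d18:H0  best=H0
  add 210.177.185.0/24 -> H2 at depth 24
  ? 209.1.70.167  path d0:H1→d1:-→d2:-→d3:-→d4:-→d5:-→d6:-→d7:-→d8:-→d9:-→d10:-→d11:-→d12:-→d13:-→d14:-→d15:-→d16:-→d17:-→d18:H0  best=H0
  ? 210.177.185.45  path d0:H1→d1:-→d2:-→d3:-→d4:-→d5:-→d6:-→d7:-→d8:-→d9:-→d10:-→d11:-→d12:-→d13:-→d14:-→d15:-→d16:-→d17:-→d18:-→d19:-→d20:-→d21:-→d22:-→d23:-→d24:H2  best=H2
  ? 120.137.131.178  path d0:H1→d1:-  best=H1
  add 33.208.0.0/12 -> H3 at depth 12
  - 33.208.0.0/12 clear@12
  add 209.0.0.0/12 -> H2 at depth 12
  add 209.1.78.0/24 -> H1 at depth 24
  add 33.208.0.0/12 -> H0 at depth 12
  - 209.1.78.0/24 clear@24
  ? 70.169.78.192  path d0:H1→d1:-  best=H1
  ? 209.0.0.3  path d0:H1→d1:-→d2:-→d3:-→d4:-→d5:-→d6:-→d7:-→d8:-→d9:-→d10:-→d11:-→d12:H2→d13:-→d14:-→d15:-  best=H2
  add 209.0.0.0/10 -> H3 at depth 10
  ? 209.1.64.8  path d0:H1→d1:-→d2:-→d3:-→d4:-→d5:-→d6:-→d7:-→d8:-→d9:-→d10:H3→d11:-→d12:H2→d13:-→d14:-→d15:-→d16:-→d17:-→d18:H0→d19:-→d20:-  best=H0
  - 0.0.0.0/0 clear@0
  - 209.0.0.0/10 clear@10
  add 209.0.0.0/12 -> H1 at depth 12
  ? 33.192.2.234  path d0:-→d1:-→d2:-→d3:-→d4:-→d5:-→d6:-→d7:-→d8:-→d9:-→d10:H0→d11:-  best=H0
  - 210.177.185.0/24 clear@24
  add 209.1.0.0/16 -> H1 at depth 16
  - 209.0.0.0/12 clear@12
  add 33.209.121.0/25 -> H3 at depth 25
  ? 209.1.0.0  path d0:-→d1:-→d2:-→d3:-→d4:-→d5:-→d6:-→d7:-→d8:-→d9:-→d10:-→d11:-→d12:-→d13:-→d14:-→d15:-→d16:H1→d17:-  best=H1
  ? 209.1.66.124  path d0:-→d1:-→d2:-→d3:-→d4:-→d5:-→d6:-→d7:-→d8:-→d9:-→d10:-→d11:-→d12:-→d13:-→d14:-→d15:-→d16:H1→d17:-→d18:H0→d19:-→d20:-  best=H0
  add 209.0.0.0/12 -> H0 at depth 12
  add 33.209.121.0/24 -> H3 at depth 24
  add 210.176.0.0/14 -> H3 at depth 14
  add 209.1.64.0/20 -> H2 at depth 20
  add 210.177.185.246/32 -> H1 at depth 32

== LOOKUPS ==
["H0","H0","H2","H1","H1","H2","H0","H0","H1","H0"]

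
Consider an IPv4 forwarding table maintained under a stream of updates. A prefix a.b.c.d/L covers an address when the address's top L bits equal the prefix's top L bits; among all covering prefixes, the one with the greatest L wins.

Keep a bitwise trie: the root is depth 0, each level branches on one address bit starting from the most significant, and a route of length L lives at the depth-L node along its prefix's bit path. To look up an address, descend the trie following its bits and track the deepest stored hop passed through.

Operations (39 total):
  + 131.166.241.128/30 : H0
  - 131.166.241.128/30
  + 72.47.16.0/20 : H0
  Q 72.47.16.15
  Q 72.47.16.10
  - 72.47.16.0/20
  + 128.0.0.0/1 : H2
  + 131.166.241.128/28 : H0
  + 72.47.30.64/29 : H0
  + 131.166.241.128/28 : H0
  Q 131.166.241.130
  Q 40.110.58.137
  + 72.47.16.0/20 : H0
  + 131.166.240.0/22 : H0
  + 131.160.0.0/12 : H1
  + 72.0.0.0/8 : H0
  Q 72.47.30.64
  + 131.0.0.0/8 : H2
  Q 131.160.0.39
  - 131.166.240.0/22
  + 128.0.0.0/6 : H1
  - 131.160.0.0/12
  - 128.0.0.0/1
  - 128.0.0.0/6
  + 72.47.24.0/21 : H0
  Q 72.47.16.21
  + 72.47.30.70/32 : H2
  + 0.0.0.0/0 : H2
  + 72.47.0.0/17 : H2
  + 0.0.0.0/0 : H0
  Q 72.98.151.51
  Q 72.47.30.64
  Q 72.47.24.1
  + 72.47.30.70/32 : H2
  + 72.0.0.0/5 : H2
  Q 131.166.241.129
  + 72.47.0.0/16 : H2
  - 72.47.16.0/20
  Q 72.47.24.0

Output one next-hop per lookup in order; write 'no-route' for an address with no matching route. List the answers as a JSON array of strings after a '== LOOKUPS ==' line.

Apply in order:
  add 131.166.241.128/30 -> H0 at depth 30
  - 131.166.241.128/30 clear@30
  add 72.47.16.0/20 -> H0 at depth 20
  Q 72.47.16.15: descend 01001000001011110001 ; hops seen [H0] ; pick H0
  Q 72.47.16.10: descend 01001000001011110001 ; hops seen [H0] ; pick H0
  - 72.47.16.0/20 clear@20
  add 128.0.0.0/1 -> H2 at depth 1
  add 131.166.241.128/28 -> H0 at depth 28
  add 72.47.30.64/29 -> H0 at depth 29
  add 131.166.241.128/28 -> H0 at depth 28
  Q 131.166.241.130: descend 100000111010011011110001100000 ; hops seen [H2,H0] ; pick H0
  Q 40.110.58.137: descend 0 ; hops seen [∅] ; pick no-route
  add 72.47.16.0/20 -> H0 at depth 20
  add 131.166.240.0/22 -> H0 at depth 22
  add 131.160.0.0/12 -> H1 at depth 12
  add 72.0.0.0/8 -> H0 at depth 8
  Q 72.47.30.64: descend 01001000001011110001111001000 ; hops seen [H0,H0,H0] ; pick H0
  add 131.0.0.0/8 -> H2 at depth 8
  Q 131.160.0.39: descend 1000001110100 ; hops seen [H2,H2,H1] ; pick H1
  - 131.166.240.0/22 clear@22
  add 128.0.0.0/6 -> H1 at depth 6
  - 131.160.0.0/12 clear@12
  - 128.0.0.0/1 clear@1
  - 128.0.0.0/6 clear@6
  add 72.47.24.0/21 -> H0 at depth 21
  Q 72.47.16.21: descend 01001000001011110001 ; hops seen [H0,H0] ; pick H0
  add 72.47.30.70/32 -> H2 at depth 32
  add 0.0.0.0/0 -> H2 at depth 0
  add 72.47.0.0/17 -> H2 at depth 17
  add 0.0.0.0/0 -> H0 at depth 0
  Q 72.98.151.51: descend 010010000 ; hops seen [H0,H0] ; pick H0
  Q 72.47.30.64: descend 01001000001011110001111001000 ; hops seen [H0,H0,H2,H0,H0,H0] ; pick H0
  Q 72.47.24.1: descend 010010000010111100011 ; hops seen [H0,H0,H2,H0,H0] ; pick H0
  add 72.47.30.70/32 -> H2 at depth 32
  add 72.0.0.0/5 -> H2 at depth 5
  Q 131.166.241.129: descend 100000111010011011110001100000 ; hops seen [H0,H2,H0] ; pick H0
  add 72.47.0.0/16 -> H2 at depth 16
  - 72.47.16.0/20 clear@20
  Q 72.47.24.0: descend 010010000010111100011 ; hops seen [H0,H2,H0,H2,H2,H0] ; pick H0

== LOOKUPS ==
["H0","H0","H0","no-route","H0","H1","H0","H0","H0","H0","H0","H0"]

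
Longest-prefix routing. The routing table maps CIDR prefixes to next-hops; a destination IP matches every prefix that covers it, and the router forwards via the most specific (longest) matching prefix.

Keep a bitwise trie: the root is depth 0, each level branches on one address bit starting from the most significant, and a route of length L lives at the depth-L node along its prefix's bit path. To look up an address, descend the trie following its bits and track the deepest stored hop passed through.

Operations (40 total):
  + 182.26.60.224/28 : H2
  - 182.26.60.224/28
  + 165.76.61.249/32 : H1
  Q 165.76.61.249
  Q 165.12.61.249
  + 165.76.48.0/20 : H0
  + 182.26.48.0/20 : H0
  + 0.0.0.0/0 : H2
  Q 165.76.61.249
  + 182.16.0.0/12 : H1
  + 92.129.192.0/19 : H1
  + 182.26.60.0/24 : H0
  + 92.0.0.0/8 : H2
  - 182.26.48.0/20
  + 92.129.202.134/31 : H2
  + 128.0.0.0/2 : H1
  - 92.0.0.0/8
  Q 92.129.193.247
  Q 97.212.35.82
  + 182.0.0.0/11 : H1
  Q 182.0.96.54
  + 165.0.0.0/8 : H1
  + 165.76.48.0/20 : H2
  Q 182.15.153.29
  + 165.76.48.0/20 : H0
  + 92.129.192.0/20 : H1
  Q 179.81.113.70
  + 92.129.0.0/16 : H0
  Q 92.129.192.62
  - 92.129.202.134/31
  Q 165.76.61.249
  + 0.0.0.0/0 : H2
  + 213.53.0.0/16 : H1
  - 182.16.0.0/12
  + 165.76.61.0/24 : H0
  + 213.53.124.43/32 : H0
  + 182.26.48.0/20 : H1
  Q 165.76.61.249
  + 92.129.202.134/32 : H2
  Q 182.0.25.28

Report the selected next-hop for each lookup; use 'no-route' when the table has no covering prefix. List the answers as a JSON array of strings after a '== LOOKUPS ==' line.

Process each operation:
  add 182.26.60.224/28 -> H2 at depth 28
  - 182.26.60.224/28 clear@28
  add 165.76.61.249/32 -> H1 at depth 32
  Q 165.76.61.249: descend 10100101010011000011110111111001 ; hops seen [H1] ; pick H1
  Q 165.12.61.249: descend 101001010 ; hops seen [∅] ; pick no-route
  add 165.76.48.0/20 -> H0 at depth 20
  add 182.26.48.0/20 -> H0 at depth 20
  add 0.0.0.0/0 -> H2 at depth 0
  Q 165.76.61.249: descend 10100101010011000011110111111001 ; hops seen [H2,H0,H1] ; pick H1
  add 182.16.0.0/12 -> H1 at depth 12
  add 92.129.192.0/19 -> H1 at depth 19
  add 182.26.60.0/24 -> H0 at depth 24
  add 92.0.0.0/8 -> H2 at depth 8
  - 182.26.48.0/20 clear@20
  add 92.129.202.134/31 -> H2 at depth 31
  add 128.0.0.0/2 -> H1 at depth 2
  - 92.0.0.0/8 clear@8
  Q 92.129.193.247: descend 01011100100000011100 ; hops seen [H2,H1] ; pick H1
  Q 97.212.35.82: descend 01 ; hops seen [H2] ; pick H2
  add 182.0.0.0/11 -> H1 at depth 11
  Q 182.0.96.54: descend 10110110000 ; hops seen [H2,H1,H1] ; pick H1
  add 165.0.0.0/8 -> H1 at depth 8
  add 165.76.48.0/20 -> H2 at depth 20
  Q 182.15.153.29: descend 10110110000 ; hops seen [H2,H1,H1] ; pick H1
  add 165.76.48.0/20 -> H0 at depth 20
  add 92.129.192.0/20 -> H1 at depth 20
  Q 179.81.113.70: descend 10110 ; hops seen [H2,H1] ; pick H1
  add 92.129.0.0/16 -> H0 at depth 16
  Q 92.129.192.62: descend 01011100100000011100 ; hops seen [H2,H0,H1,H1] ; pick H1
  - 92.129.202.134/31 clear@31
  Q 165.76.61.249: descend 10100101010011000011110111111001 ; hops seen [H2,H1,H1,H0,H1] ; pick H1
  add 0.0.0.0/0 -> H2 at depth 0
  add 213.53.0.0/16 -> H1 at depth 16
  - 182.16.0.0/12 clear@12
  add 165.76.61.0/24 -> H0 at depth 24
  add 213.53.124.43/32 -> H0 at depth 32
  add 182.26.48.0/20 -> H1 at depth 20
  Q 165.76.61.249: descend 10100101010011000011110111111001 ; hops seen [H2,H1,H1,H0,H0,H1] ; pick H1
  add 92.129.202.134/32 -> H2 at depth 32
  Q 182.0.25.28: descend 10110110000 ; hops seen [H2,H1,H1] ; pick H1

== LOOKUPS ==
["H1","no-route","H1","H1","H2","H1","H1","H1","H1","H1","H1","H1"]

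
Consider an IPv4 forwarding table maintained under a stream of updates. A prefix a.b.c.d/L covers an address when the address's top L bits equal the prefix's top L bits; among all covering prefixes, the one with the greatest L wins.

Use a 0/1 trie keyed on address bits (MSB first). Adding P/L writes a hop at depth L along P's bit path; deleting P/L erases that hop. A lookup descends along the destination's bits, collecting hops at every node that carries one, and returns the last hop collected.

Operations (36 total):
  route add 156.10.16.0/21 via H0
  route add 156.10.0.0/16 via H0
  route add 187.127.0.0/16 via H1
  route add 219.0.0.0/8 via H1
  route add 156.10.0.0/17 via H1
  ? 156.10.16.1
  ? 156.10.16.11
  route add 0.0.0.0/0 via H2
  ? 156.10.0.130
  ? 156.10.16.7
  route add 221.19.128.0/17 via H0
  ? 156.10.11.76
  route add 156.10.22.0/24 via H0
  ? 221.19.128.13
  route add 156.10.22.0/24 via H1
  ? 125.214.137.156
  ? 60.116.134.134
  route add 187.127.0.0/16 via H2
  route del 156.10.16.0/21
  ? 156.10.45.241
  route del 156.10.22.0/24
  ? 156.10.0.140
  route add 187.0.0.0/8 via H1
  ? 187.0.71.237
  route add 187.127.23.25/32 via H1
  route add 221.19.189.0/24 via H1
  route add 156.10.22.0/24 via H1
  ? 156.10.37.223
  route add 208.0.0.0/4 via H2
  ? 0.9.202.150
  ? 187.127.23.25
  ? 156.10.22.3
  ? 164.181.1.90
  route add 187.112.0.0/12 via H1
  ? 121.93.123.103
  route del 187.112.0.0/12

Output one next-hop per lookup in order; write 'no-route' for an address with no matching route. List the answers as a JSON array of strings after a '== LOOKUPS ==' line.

Apply in order:
  add 156.10.16.0/21 -> H0 at depth 21
  add 156.10.0.0/16 -> H0 at depth 16
  add 187.127.0.0/16 -> H1 at depth 16
  add 219.0.0.0/8 -> H1 at depth 8
  add 156.10.0.0/17 -> H1 at depth 17
  lookup 156.10.16.1: bits 100111000000101000010 walk d0:-→d1:-→d2:-→d3:-→d4:-→d5:-→d6:-→d7:-→d8:-→d9:-→d10:-→d11:-→d12:-→d13:-→d14:-→d15:-→d16:H0→d17:H1→d18:-→d19:-→d20:-→d21:H0 -> H0
  lookup 156.10.16.11: bits 100111000000101000010 walk d0:-→d1:-→d2:-→d3:-→d4:-→d5:-→d6:-→d7:-→d8:-→d9:-→d10:-→d11:-→d12:-→d13:-→d14:-→d15:-→d16:H0→d17:H1→d18:-→d19:-→d20:-→d21:H0 -> H0
  add 0.0.0.0/0 -> H2 at depth 0
  lookup 156.10.0.130: bits 1001110000001010000 walk d0:H2→d1:-→d2:-→d3:-→d4:-→d5:-→d6:-→d7:-→d8:-→d9:-→d10:-→d11:-→d12:-→d13:-→d14:-→d15:-→d16:H0→d17:H1→d18:-→d19:- -> H1
  lookup 156.10.16.7: bits 100111000000101000010 walk d0:H2→d1:-→d2:-→d3:-→d4:-→d5:-→d6:-→d7:-→d8:-→d9:-→d10:-→d11:-→d12:-→d13:-→d14:-→d15:-→d16:H0→d17:H1→d18:-→d19:-→d20:-→d21:H0 -> H0
  add 221.19.128.0/17 -> H0 at depth 17
  lookup 156.10.11.76: bits 1001110000001010000 walk d0:H2→d1:-→d2:-→d3:-→d4:-→d5:-→d6:-→d7:-→d8:-→d9:-→d10:-→d11:-→d12:-→d13:-→d14:-→d15:-→d16:H0→d17:H1→d18:-→d19:- -> H1
  add 156.10.22.0/24 -> H0 at depth 24
  lookup 221.19.128.13: bits 11011101000100111 walk d0:H2→d1:-→d2:-→d3:-→d4:-→d5:-→d6:-→d7:-→d8:-→d9:-→d10:-→d11:-→d12:-→d13:-→d14:-→d15:-→d16:-→d17:H0 -> H0
  add 156.10.22.0/24 -> H1 at depth 24
  lookup 125.214.137.156: bits ε walk d0:H2 -> H2
  lookup 60.116.134.134: bits ε walk d0:H2 -> H2
  add 187.127.0.0/16 -> H2 at depth 16
  - 156.10.16.0/21 clear@21
  lookup 156.10.45.241: bits 100111000000101000 walk d0:H2→d1:-→d2:-→d3:-→d4:-→d5:-→d6:-→d7:-→d8:-→d9:-→d10:-→d11:-→d12:-→d13:-→d14:-→d15:-→d16:H0→d17:H1→d18:- -> H1
  - 156.10.22.0/24 clear@24
  lookup 156.10.0.140: bits 1001110000001010000 walk d0:H2→d1:-→d2:-→d3:-→d4:-→d5:-→d6:-→d7:-→d8:-→d9:-→d10:-→d11:-→d12:-→d13:-→d14:-→d15:-→d16:H0→d17:H1→d18:-→d19:- -> H1
  add 187.0.0.0/8 -> H1 at depth 8
  lookup 187.0.71.237: bits 101110110 walk d0:H2→d1:-→d2:-→d3:-→d4:-→d5:-→d6:-→d7:-→d8:H1→d9:- -> H1
  add 187.127.23.25/32 -> H1 at depth 32
  add 221.19.189.0/24 -> H1 at depth 24
  add 156.10.22.0/24 -> H1 at depth 24
  lookup 156.10.37.223: bits 100111000000101000 walk d0:H2→d1:-→d2:-→d3:-→d4:-→d5:-→d6:-→d7:-→d8:-→d9:-→d10:-→d11:-→d12:-→d13:-→d14:-→d15:-→d16:H0→d17:H1→d18:- -> H1
  add 208.0.0.0/4 -> H2 at depth 4
  lookup 0.9.202.150: bits ε walk d0:H2 -> H2
  lookup 187.127.23.25: bits 10111011011111110001011100011001 walk d0:H2→d1:-→d2:-→d3:-→d4:-→d5:-→d6:-→d7:-→d8:H1→d9:-→d10:-→d11:-→d12:-→d13:-→d14:-→d15:-→d16:H2→d17:-→d18:-→d19:-→d20:-→d21:-→d22:-→d23:-→d24:-→d25:-→d26:-→d27:-→d28:-→d29:-→d30:-→d31:-→d32:H1 -> H1
  lookup 156.10.22.3: bits 100111000000101000010110 walk d0:H2→d1:-→d2:-→d3:-→d4:-→d5:-→d6:-→d7:-→d8:-→d9:-→d10:-→d11:-→d12:-→d13:-→d14:-→d15:-→d16:H0→d17:H1→d18:-→d19:-→d20:-→d21:-→d22:-→d23:-→d24:H1 -> H1
  lookup 164.181.1.90: bits 101 walk d0:H2→d1:-→d2:-→d3:- -> H2
  add 187.112.0.0/12 -> H1 at depth 12
  lookup 121.93.123.103: bits ε walk d0:H2 -> H2
  - 187.112.0.0/12 clear@12

== LOOKUPS ==
["H0","H0","H1","H0","H1","H0","H2","H2","H1","H1","H1","H1","H2","H1","H1","H2","H2"]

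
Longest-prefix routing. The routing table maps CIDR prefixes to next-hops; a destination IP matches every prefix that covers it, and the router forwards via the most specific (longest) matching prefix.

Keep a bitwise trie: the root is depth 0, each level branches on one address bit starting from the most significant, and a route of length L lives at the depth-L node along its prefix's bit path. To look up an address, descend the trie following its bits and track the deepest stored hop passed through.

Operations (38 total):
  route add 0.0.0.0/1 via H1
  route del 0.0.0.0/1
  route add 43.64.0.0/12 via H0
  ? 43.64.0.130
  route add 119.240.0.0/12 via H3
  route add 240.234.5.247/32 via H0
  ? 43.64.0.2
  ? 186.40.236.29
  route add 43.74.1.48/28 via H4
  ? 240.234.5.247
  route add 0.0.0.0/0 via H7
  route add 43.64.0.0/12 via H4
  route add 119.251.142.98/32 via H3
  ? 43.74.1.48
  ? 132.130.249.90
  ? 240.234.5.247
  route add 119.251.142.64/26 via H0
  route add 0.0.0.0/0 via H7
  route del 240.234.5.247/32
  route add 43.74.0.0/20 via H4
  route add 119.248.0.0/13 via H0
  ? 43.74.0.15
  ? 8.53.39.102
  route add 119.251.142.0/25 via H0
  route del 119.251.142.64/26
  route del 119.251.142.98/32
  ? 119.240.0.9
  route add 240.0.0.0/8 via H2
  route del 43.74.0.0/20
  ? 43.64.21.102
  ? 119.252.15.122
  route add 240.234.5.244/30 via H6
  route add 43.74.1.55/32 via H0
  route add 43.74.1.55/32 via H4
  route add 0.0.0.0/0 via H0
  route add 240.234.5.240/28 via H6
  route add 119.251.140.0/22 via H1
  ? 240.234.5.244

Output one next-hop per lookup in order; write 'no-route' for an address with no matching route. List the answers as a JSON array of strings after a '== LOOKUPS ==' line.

Trace:
  + 0.0.0.0/1 (H1) depth=1
  - 0.0.0.0/1 clear@1
  + 43.64.0.0/12 (H0) depth=12
  lookup 43.64.0.130: bits 001010110100 walk d0:-→d1:-→d2:-→d3:-→d4:-→d5:-→d6:-→d7:-→d8:-→d9:-→d10:-→d11:-→d12:H0 -> H0
  + 119.240.0.0/12 (H3) depth=12
  + 240.234.5.247/32 (H0) depth=32
  lookup 43.64.0.2: bits 001010110100 walk d0:-→d1:-→d2:-→d3:-→d4:-→d5:-→d6:-→d7:-→d8:-→d9:-→d10:-→d11:-→d12:H0 -> H0
  lookup 186.40.236.29: bits 1 walk d0:-→d1:- -> no-route
  + 43.74.1.48/28 (H4) depth=28
  lookup 240.234.5.247: bits 11110000111010100000010111110111 walk d0:-→d1:-→d2:-→d3:-→d4:-→d5:-→d6:-→d7:-→d8:-→d9:-→d10:-→d11:-→d12:-→d13:-→d14:-→d15:-→d16:-→d17:-→d18:-→d19:-→d20:-→d21:-→d22:-→d23:-→d24:-→d25:-→d26:-→d27:-→d28:-→d29:-→d30:-→d31:-→d32:H0 -> H0
  + 0.0.0.0/0 (H7) depth=0
  + 43.64.0.0/12 (H4) depth=12
  + 119.251.142.98/32 (H3) depth=32
  lookup 43.74.1.48: bits 0010101101001010000000010011 walk d0:H7→d1:-→d2:-→d3:-→d4:-→d5:-→d6:-→d7:-→d8:-→d9:-→d10:-→d11:-→d12:H4→d13:-→d14:-→d15:-→d16:-→d17:-→d18:-→d19:-→d20:-→d21:-→d22:-→d23:-→d24:-→d25:-→d26:-→d27:-→d28:H4 -> H4
  lookup 132.130.249.90: bits 1 walk d0:H7→d1:- -> H7
  lookup 240.234.5.247: bits 11110000111010100000010111110111 walk d0:H7→d1:-→d2:-→d3:-→d4:-→d5:-→d6:-→d7:-→d8:-→d9:-→d10:-→d11:-→d12:-→d13:-→d14:-→d15:-→d16:-→d17:-→d18:-→d19:-→d20:-→d21:-→d22:-→d23:-→d24:-→d25:-→d26:-→d27:-→d28:-→d29:-→d30:-→d31:-→d32:H0 -> H0
  + 119.251.142.64/26 (H0) depth=26
  + 0.0.0.0/0 (H7) depth=0
  - 240.234.5.247/32 clear@32
  + 43.74.0.0/20 (H4) depth=20
  + 119.248.0.0/13 (H0) depth=13
  lookup 43.74.0.15: bits 00101011010010100000000 walk d0:H7→d1:-→d2:-→d3:-→d4:-→d5:-→d6:-→d7:-→d8:-→d9:-→d10:-→d11:-→d12:H4→d13:-→d14:-→d15:-→d16:-→d17:-→d18:-→d19:-→d20:H4→d21:-→d22:-→d23:- -> H4
  lookup 8.53.39.102: bits 00 walk d0:H7→d1:-→d2:- -> H7
  + 119.251.142.0/25 (H0) depth=25
  - 119.251.142.64/26 clear@26
  - 119.251.142.98/32 clear@32
  lookup 119.240.0.9: bits 011101111111 walk d0:H7→d1:-→d2:-→d3:-→d4:-→d5:-→d6:-→d7:-→d8:-→d9:-→d10:-→d11:-→d12:H3 -> H3
  + 240.0.0.0/8 (H2) depth=8
  - 43.74.0.0/20 clear@20
  lookup 43.64.21.102: bits 001010110100 walk d0:H7→d1:-→d2:-→d3:-→d4:-→d5:-→d6:-→d7:-→d8:-→d9:-→d10:-→d11:-→d12:H4 -> H4
  lookup 119.252.15.122: bits 0111011111111 walk d0:H7→d1:-→d2:-→d3:-→d4:-→d5:-→d6:-→d7:-→d8:-→d9:-→d10:-→d11:-→d12:H3→d13:H0 -> H0
  + 240.234.5.244/30 (H6) depth=30
  + 43.74.1.55/32 (H0) depth=32
  + 43.74.1.55/32 (H4) depth=32
  + 0.0.0.0/0 (H0) depth=0
  + 240.234.5.240/28 (H6) depth=28
  + 119.251.140.0/22 (H1) depth=22
  lookup 240.234.5.244: bits 111100001110101000000101111101 walk d0:H0→d1:-→d2:-→d3:-→d4:-→d5:-→d6:-→d7:-→d8:H2→d9:-→d10:-→d11:-→d12:-→d13:-→d14:-→d15:-→d16:-→d17:-→d18:-→d19:-→d20:-→d21:-→d22:-→d23:-→d24:-→d25:-→d26:-→d27:-→d28:H6→d29:-→d30:H6 -> H6

== LOOKUPS ==
["H0","H0","no-route","H0","H4","H7","H0","H4","H7","H3","H4","H0","H6"]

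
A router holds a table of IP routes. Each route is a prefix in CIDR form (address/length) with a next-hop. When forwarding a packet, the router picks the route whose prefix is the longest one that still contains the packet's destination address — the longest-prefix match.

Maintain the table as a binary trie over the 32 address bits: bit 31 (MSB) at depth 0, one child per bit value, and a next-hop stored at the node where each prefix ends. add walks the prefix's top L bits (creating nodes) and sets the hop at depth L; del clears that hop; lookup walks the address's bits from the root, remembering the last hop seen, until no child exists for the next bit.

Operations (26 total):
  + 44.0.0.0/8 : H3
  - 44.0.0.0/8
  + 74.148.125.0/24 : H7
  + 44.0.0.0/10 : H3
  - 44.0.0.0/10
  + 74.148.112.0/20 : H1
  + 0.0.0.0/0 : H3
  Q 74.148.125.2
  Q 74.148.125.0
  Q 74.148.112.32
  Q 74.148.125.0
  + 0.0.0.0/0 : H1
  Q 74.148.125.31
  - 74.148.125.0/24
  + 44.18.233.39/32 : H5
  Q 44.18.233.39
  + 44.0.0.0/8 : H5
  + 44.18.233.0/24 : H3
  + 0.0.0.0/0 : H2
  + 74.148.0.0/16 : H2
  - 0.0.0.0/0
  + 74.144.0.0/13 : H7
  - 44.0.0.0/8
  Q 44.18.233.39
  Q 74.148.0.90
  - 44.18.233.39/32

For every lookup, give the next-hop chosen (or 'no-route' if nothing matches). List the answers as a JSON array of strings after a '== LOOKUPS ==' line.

Process each operation:
  + 44.0.0.0/8 (H3) depth=8
  del 44.0.0.0/8 (clear depth 8)
  + 74.148.125.0/24 (H7) depth=24
  + 44.0.0.0/10 (H3) depth=10
  del 44.0.0.0/10 (clear depth 10)
  + 74.148.112.0/20 (H1) depth=20
  + 0.0.0.0/0 (H3) depth=0
  ? 74.148.125.2  path d0:H3→d1:-→d2:-→d3:-→d4:-→d5:-→d6:-→d7:-→d8:-→d9:-→d10:-→d11:-→d12:-→d13:-→d14:-→d15:-→d16:-→d17:-→d18:-→d19:-→d20:H1→d21:-→d22:-→d23:-→d24:H7  best=H7
  ? 74.148.125.0  path d0:H3→d1:-→d2:-→d3:-→d4:-→d5:-→d6:-→d7:-→d8:-→d9:-→d10:-→d11:-→d12:-→d13:-→d14:-→d15:-→d16:-→d17:-→d18:-→d19:-→d20:H1→d21:-→d22:-→d23:-→d24:H7  best=H7
  ? 74.148.112.32  path d0:H3→d1:-→d2:-→d3:-→d4:-→d5:-→d6:-→d7:-→d8:-→d9:-→d10:-→d11:-→d12:-→d13:-→d14:-→d15:-→d16:-→d17:-→d18:-→d19:-→d20:H1  best=H1
  ? 74.148.125.0  path d0:H3→d1:-→d2:-→d3:-→d4:-→d5:-→d6:-→d7:-→d8:-→d9:-→d10:-→d11:-→d12:-→d13:-→d14:-→d15:-→d16:-→d17:-→d18:-→d19:-→d20:H1→d21:-→d22:-→d23:-→d24:H7  best=H7
  + 0.0.0.0/0 (H1) depth=0
  ? 74.148.125.31  path d0:H1→d1:-→d2:-→d3:-→d4:-→d5:-→d6:-→d7:-→d8:-→d9:-→d10:-→d11:-→d12:-→d13:-→d14:-→d15:-→d16:-→d17:-→d18:-→d19:-→d20:H1→d21:-→d22:-→d23:-→d24:H7  best=H7
  del 74.148.125.0/24 (clear depth 24)
  + 44.18.233.39/32 (H5) depth=32
  ? 44.18.233.39  path d0:H1→d1:-→d2:-→d3:-→d4:-→d5:-→d6:-→d7:-→d8:-→d9:-→d10:-→d11:-→d12:-→d13:-→d14:-→d15:-→d16:-→d17:-→d18:-→d19:-→d20:-→d21:-→d22:-→d23:-→d24:-→d25:-→d26:-→d27:-→d28:-→d29:-→d30:-→d31:-→d32:H5  best=H5
  + 44.0.0.0/8 (H5) depth=8
  + 44.18.233.0/24 (H3) depth=24
  + 0.0.0.0/0 (H2) depth=0
  + 74.148.0.0/16 (H2) depth=16
  del 0.0.0.0/0 (clear depth 0)
  + 74.144.0.0/13 (H7) depth=13
  del 44.0.0.0/8 (clear depth 8)
  ? 44.18.233.39  path d0:-→d1:-→d2:-→d3:-→d4:-→d5:-→d6:-→d7:-→d8:-→d9:-→d10:-→d11:-→d12:-→d13:-→d14:-→d15:-→d16:-→d17:-→d18:-→d19:-→d20:-→d21:-→d22:-→d23:-→d24:H3→d25:-→d26:-→d27:-→d28:-→d29:-→d30:-→d31:-→d32:H5  best=H5
  ? 74.148.0.90  path d0:-→d1:-→d2:-→d3:-→d4:-→d5:-→d6:-→d7:-→d8:-→d9:-→d10:-→d11:-→d12:-→d13:H7→d14:-→d15:-→d16:H2→d17:-  best=H2
  del 44.18.233.39/32 (clear depth 32)

== LOOKUPS ==
["H7","H7","H1","H7","H7","H5","H5","H2"]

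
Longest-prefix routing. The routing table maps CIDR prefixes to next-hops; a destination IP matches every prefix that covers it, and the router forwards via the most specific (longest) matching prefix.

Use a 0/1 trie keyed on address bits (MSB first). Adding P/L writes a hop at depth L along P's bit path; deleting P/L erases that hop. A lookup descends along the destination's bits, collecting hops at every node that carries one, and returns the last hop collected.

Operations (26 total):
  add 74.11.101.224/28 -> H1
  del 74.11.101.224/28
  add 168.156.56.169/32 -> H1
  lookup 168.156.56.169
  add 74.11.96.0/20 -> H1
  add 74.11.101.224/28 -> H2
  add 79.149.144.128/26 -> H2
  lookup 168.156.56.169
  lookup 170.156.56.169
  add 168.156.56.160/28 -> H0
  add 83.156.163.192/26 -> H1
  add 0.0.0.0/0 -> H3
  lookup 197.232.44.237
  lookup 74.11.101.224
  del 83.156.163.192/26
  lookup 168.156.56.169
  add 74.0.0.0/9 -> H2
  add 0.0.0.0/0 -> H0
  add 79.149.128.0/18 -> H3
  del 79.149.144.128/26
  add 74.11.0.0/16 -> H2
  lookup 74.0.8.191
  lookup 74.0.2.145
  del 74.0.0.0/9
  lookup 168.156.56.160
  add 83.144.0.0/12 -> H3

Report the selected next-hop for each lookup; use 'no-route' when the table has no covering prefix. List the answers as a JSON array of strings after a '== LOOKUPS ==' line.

Process each operation:
  add 74.11.101.224/28 -> H1 at depth 28
  - 74.11.101.224/28 clear@28
  add 168.156.56.169/32 -> H1 at depth 32
  ? 168.156.56.169  path d0:-→d1:-→d2:-→d3:-→d4:-→d5:-→d6:-→d7:-→d8:-→d9:-→d10:-→d11:-→d12:-→d13:-→d14:-→d15:-→d16:-→d17:-→d18:-→d19:-→d20:-→d21:-→d22:-→d23:-→d24:-→d25:-→d26:-→d27:-→d28:-→d29:-→d30:-→d31:-→d32:H1  best=H1
  add 74.11.96.0/20 -> H1 at depth 20
  add 74.11.101.224/28 -> H2 at depth 28
  add 79.149.144.128/26 -> H2 at depth 26
  ? 168.156.56.169  path d0:-→d1:-→d2:-→d3:-→d4:-→d5:-→d6:-→d7:-→d8:-→d9:-→d10:-→d11:-→d12:-→d13:-→d14:-→d15:-→d16:-→d17:-→d18:-→d19:-→d20:-→d21:-→d22:-→d23:-→d24:-→d25:-→d26:-→d27:-→d28:-→d29:-→d30:-→d31:-→d32:H1  best=H1
  ? 170.156.56.169  path d0:-→d1:-→d2:-→d3:-→d4:-→d5:-→d6:-  best=no-route
  add 168.156.56.160/28 -> H0 at depth 28
  add 83.156.163.192/26 -> H1 at depth 26
  add 0.0.0.0/0 -> H3 at depth 0
  ? 197.232.44.237  path d0:H3→d1:-  best=H3
  ? 74.11.101.224  path d0:H3→d1:-→d2:-→d3:-→d4:-→d5:-→d6:-→d7:-→d8:-→d9:-→d10:-→d11:-→d12:-→d13:-→d14:-→d15:-→d16:-→d17:-→d18:-→d19:-→d20:H1→d21:-→d22:-→d23:-→d24:-→d25:-→d26:-→d27:-→d28:H2  best=H2
  - 83.156.163.192/26 clear@26
  ? 168.156.56.169  path d0:H3→d1:-→d2:-→d3:-→d4:-→d5:-→d6:-→d7:-→d8:-→d9:-→d10:-→d11:-→d12:-→d13:-→d14:-→d15:-→d16:-→d17:-→d18:-→d19:-→d20:-→d21:-→d22:-→d23:-→d24:-→d25:-→d26:-→d27:-→d28:H0→d29:-→d30:-→d31:-→d32:H1  best=H1
  add 74.0.0.0/9 -> H2 at depth 9
  add 0.0.0.0/0 -> H0 at depth 0
  add 79.149.128.0/18 -> H3 at depth 18
  - 79.149.144.128/26 clear@26
  add 74.11.0.0/16 -> H2 at depth 16
  ? 74.0.8.191  path d0:H0→d1:-→d2:-→d3:-→d4:-→d5:-→d6:-→d7:-→d8:-→d9:H2→d10:-→d11:-→d12:-  best=H2
  ? 74.0.2.145  path d0:H0→d1:-→d2:-→d3:-→d4:-→d5:-→d6:-→d7:-→d8:-→d9:H2→d10:-→d11:-→d12:-  best=H2
  - 74.0.0.0/9 clear@9
  ? 168.156.56.160  path d0:H0→d1:-→d2:-→d3:-→d4:-→d5:-→d6:-→d7:-→d8:-→d9:-→d10:-→d11:-→d12:-→d13:-→d14:-→d15:-→d16:-→d17:-→d18:-→d19:-→d20:-→d21:-→d22:-→d23:-→d24:-→d25:-→d26:-→d27:-→d28:H0  best=H0
  add 83.144.0.0/12 -> H3 at depth 12

== LOOKUPS ==
["H1","H1","no-route","H3","H2","H1","H2","H2","H0"]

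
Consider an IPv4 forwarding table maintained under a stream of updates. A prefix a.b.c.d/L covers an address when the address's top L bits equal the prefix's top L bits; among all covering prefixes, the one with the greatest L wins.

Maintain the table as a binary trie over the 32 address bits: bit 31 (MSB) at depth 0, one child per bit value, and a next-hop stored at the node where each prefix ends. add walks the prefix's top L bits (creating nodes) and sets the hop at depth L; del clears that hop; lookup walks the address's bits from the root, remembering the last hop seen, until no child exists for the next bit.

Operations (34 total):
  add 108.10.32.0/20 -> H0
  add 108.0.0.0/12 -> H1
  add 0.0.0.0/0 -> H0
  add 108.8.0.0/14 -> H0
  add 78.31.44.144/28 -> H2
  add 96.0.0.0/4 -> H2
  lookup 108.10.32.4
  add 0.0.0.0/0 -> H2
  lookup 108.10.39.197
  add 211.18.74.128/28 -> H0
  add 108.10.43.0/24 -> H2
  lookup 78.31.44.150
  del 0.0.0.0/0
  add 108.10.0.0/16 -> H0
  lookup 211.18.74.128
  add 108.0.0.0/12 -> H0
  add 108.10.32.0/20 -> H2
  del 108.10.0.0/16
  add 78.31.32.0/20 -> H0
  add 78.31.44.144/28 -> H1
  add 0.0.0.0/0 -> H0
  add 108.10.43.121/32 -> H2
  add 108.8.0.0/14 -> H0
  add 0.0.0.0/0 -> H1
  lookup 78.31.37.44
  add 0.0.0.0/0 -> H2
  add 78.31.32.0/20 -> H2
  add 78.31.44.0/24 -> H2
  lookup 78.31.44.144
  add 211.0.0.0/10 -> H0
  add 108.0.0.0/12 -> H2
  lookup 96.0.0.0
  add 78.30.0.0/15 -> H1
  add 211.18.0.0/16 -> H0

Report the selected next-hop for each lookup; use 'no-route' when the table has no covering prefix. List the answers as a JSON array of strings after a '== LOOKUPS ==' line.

Trace:
  + 108.10.32.0/20 (H0) depth=20
  + 108.0.0.0/12 (H1) depth=12
  + 0.0.0.0/0 (H0) depth=0
  + 108.8.0.0/14 (H0) depth=14
  + 78.31.44.144/28 (H2) depth=28
  + 96.0.0.0/4 (H2) depth=4
  ? 108.10.32.4  path d0:H0→d1:-→d2:-→d3:-→d4:H2→d5:-→d6:-→d7:-→d8:-→d9:-→d10:-→d11:-→d12:H1→d13:-→d14:H0→d15:-→d16:-→d17:-→d18:-→d19:-→d20:H0  best=H0
  + 0.0.0.0/0 (H2) depth=0
  ? 108.10.39.197  path d0:H2→d1:-→d2:-→d3:-→d4:H2→d5:-→d6:-→d7:-→d8:-→d9:-→d10:-→d11:-→d12:H1→d13:-→d14:H0→d15:-→d16:-→d17:-→d18:-→d19:-→d20:H0  best=H0
  + 211.18.74.128/28 (H0) depth=28
  + 108.10.43.0/24 (H2) depth=24
  ? 78.31.44.150  path d0:H2→d1:-→d2:-→d3:-→d4:-→d5:-→d6:-→d7:-→d8:-→d9:-→d10:-→d11:-→d12:-→d13:-→d14:-→d15:-→d16:-→d17:-→d18:-→d19:-→d20:-→d21:-→d22:-→d23:-→d24:-→d25:-→d26:-→d27:-→d28:H2  best=H2
  - 0.0.0.0/0 clear@0
  + 108.10.0.0/16 (H0) depth=16
  ? 211.18.74.128  path d0:-→d1:-→d2:-→d3:-→d4:-→d5:-→d6:-→d7:-→d8:-→d9:-→d10:-→d11:-→d12:-→d13:-→d14:-→d15:-→d16:-→d17:-→d18:-→d19:-→d20:-→d21:-→d22:-→d23:-→d24:-→d25:-→d26:-→d27:-→d28:H0  best=H0
  + 108.0.0.0/12 (H0) depth=12
  + 108.10.32.0/20 (H2) depth=20
  - 108.10.0.0/16 clear@16
  + 78.31.32.0/20 (H0) depth=20
  + 78.31.44.144/28 (H1) depth=28
  + 0.0.0.0/0 (H0) depth=0
  + 108.10.43.121/32 (H2) depth=32
  + 108.8.0.0/14 (H0) depth=14
  + 0.0.0.0/0 (H1) depth=0
  ? 78.31.37.44  path d0:H1→d1:-→d2:-→d3:-→d4:-→d5:-→d6:-→d7:-→d8:-→d9:-→d10:-→d11:-→d12:-→d13:-→d14:-→d15:-→d16:-→d17:-→d18:-→d19:-→d20:H0  best=H0
  + 0.0.0.0/0 (H2) depth=0
  + 78.31.32.0/20 (H2) depth=20
  + 78.31.44.0/24 (H2) depth=24
  ? 78.31.44.144  path d0:H2→d1:-→d2:-→d3:-→d4:-→d5:-→d6:-→d7:-→d8:-→d9:-→d10:-→d11:-→d12:-→d13:-→d14:-→d15:-→d16:-→d17:-→d18:-→d19:-→d20:H2→d21:-→d22:-→d23:-→d24:H2→d25:-→d26:-→d27:-→d28:H1  best=H1
  + 211.0.0.0/10 (H0) depth=10
  + 108.0.0.0/12 (H2) depth=12
  ? 96.0.0.0  path d0:H2→d1:-→d2:-→d3:-→d4:H2  best=H2
  + 78.30.0.0/15 (H1) depth=15
  + 211.18.0.0/16 (H0) depth=16

== LOOKUPS ==
["H0","H0","H2","H0","H0","H1","H2"]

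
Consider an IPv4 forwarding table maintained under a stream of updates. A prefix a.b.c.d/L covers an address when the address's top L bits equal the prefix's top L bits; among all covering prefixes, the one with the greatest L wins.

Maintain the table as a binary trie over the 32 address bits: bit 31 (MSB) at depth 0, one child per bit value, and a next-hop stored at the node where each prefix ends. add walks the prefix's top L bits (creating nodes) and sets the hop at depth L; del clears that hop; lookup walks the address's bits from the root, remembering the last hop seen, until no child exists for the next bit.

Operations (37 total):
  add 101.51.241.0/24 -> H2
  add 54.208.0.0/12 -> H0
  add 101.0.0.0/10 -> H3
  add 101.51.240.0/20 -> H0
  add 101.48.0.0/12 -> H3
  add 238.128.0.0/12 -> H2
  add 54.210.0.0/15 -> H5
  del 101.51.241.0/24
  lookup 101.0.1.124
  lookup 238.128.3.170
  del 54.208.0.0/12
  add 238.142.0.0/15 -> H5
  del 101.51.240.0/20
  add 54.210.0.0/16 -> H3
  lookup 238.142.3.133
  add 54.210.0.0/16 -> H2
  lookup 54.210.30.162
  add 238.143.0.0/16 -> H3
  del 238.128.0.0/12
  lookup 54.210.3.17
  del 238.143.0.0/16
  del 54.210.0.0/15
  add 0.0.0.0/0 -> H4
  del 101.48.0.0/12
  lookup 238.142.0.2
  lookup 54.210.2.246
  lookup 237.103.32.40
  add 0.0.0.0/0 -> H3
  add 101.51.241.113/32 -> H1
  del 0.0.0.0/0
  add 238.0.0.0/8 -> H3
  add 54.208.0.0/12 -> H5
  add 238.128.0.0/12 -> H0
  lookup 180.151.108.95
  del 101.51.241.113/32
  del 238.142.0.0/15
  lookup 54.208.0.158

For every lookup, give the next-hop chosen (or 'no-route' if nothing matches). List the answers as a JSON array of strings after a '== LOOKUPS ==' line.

Trace:
  + 101.51.241.0/24 (H2) depth=24
  + 54.208.0.0/12 (H0) depth=12
  + 101.0.0.0/10 (H3) depth=10
  + 101.51.240.0/20 (H0) depth=20
  + 101.48.0.0/12 (H3) depth=12
  + 238.128.0.0/12 (H2) depth=12
  + 54.210.0.0/15 (H5) depth=15
  del 101.51.241.0/24 (clear depth 24)
  ? 101.0.1.124  path d0:-→d1:-→d2:-→d3:-→d4:-→d5:-→d6:-→d7:-→d8:-→d9:-→d10:H3  best=H3
  ? 238.128.3.170  path d0:-→d1:-→d2:-→d3:-→d4:-→d5:-→d6:-→d7:-→d8:-→d9:-→d10:-→d11:-→d12:H2  best=H2
  del 54.208.0.0/12 (clear depth 12)
  + 238.142.0.0/15 (H5) depth=15
  del 101.51.240.0/20 (clear depth 20)
  + 54.210.0.0/16 (H3) depth=16
  ? 238.142.3.133  path d0:-→d1:-→d2:-→d3:-→d4:-→d5:-→d6:-→d7:-→d8:-→d9:-→d10:-→d11:-→d12:H2→d13:-→d14:-→d15:H5  best=H5
  + 54.210.0.0/16 (H2) depth=16
  ? 54.210.30.162  path d0:-→d1:-→d2:-→d3:-→d4:-→d5:-→d6:-→d7:-→d8:-→d9:-→d10:-→d11:-→d12:-→d13:-→d14:-→d15:H5→d16:H2  best=H2
  + 238.143.0.0/16 (H3) depth=16
  del 238.128.0.0/12 (clear depth 12)
  ? 54.210.3.17  path d0:-→d1:-→d2:-→d3:-→d4:-→d5:-→d6:-→d7:-→d8:-→d9:-→d10:-→d11:-→d12:-→d13:-→d14:-→d15:H5→d16:H2  best=H2
  del 238.143.0.0/16 (clear depth 16)
  del 54.210.0.0/15 (clear depth 15)
  + 0.0.0.0/0 (H4) depth=0
  del 101.48.0.0/12 (clear depth 12)
  ? 238.142.0.2  path d0:H4→d1:-→d2:-→d3:-→d4:-→d5:-→d6:-→d7:-→d8:-→d9:-→d10:-→d11:-→d12:-→d13:-→d14:-→d15:H5  best=H5
  ? 54.210.2.246  path d0:H4→d1:-→d2:-→d3:-→d4:-→d5:-→d6:-→d7:-→d8:-→d9:-→d10:-→d11:-→d12:-→d13:-→d14:-→d15:-→d16:H2  best=H2
  ? 237.103.32.40  path d0:H4→d1:-→d2:-→d3:-→d4:-→d5:-→d6:-  best=H4
  + 0.0.0.0/0 (H3) depth=0
  + 101.51.241.113/32 (H1) depth=32
  del 0.0.0.0/0 (clear depth 0)
  + 238.0.0.0/8 (H3) depth=8
  + 54.208.0.0/12 (H5) depth=12
  + 238.128.0.0/12 (H0) depth=12
  ? 180.151.108.95  path d0:-→d1:-  best=no-route
  del 101.51.241.113/32 (clear depth 32)
  del 238.142.0.0/15 (clear depth 15)
  ? 54.208.0.158  path d0:-→d1:-→d2:-→d3:-→d4:-→d5:-→d6:-→d7:-→d8:-→d9:-→d10:-→d11:-→d12:H5→d13:-→d14:-  best=H5

== LOOKUPS ==
["H3","H2","H5","H2","H2","H5","H2","H4","no-route","H5"]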